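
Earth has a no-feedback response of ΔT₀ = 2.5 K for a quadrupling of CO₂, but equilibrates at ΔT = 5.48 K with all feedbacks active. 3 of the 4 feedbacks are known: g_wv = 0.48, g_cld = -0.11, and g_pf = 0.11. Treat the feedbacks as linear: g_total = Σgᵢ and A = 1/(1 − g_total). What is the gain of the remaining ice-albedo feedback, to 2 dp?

0.06

Amplification A = ΔT/ΔT₀ = 5.48/2.5 = 2.192.
Total gain g = 1 − 1/A = 1 − 1/2.192 = 0.5438.
Known gains sum to 0.48 − 0.11 + 0.11 = 0.48.
g_ice = 0.5438 − 0.48 = 0.06.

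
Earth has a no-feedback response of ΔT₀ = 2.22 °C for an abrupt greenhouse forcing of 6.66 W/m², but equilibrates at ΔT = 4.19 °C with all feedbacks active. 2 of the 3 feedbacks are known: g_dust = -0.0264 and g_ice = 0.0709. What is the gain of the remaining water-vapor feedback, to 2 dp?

Amplification A = ΔT/ΔT₀ = 4.19/2.22 = 1.887.
Total gain g = 1 − 1/A = 1 − 1/1.887 = 0.4701.
Known gains sum to -0.0264 + 0.0709 = 0.0445.
g_wv = 0.4701 − 0.0445 = 0.43.

0.43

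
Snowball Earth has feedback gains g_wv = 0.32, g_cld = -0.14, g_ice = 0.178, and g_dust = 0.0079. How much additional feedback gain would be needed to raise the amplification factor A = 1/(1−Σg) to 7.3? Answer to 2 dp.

Current total gain = 0.3659.
Target gain for A = 7.3: g* = 1 − 1/7.3 = 0.863.
Additional gain needed = 0.863 − 0.3659 = 0.50.

0.50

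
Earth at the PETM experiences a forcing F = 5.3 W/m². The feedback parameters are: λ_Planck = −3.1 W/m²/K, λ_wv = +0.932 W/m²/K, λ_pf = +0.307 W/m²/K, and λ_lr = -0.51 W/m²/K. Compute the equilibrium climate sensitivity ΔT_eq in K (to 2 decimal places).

2.24 K

Net feedback parameter λ = (−3.1) + (+0.932) + (+0.307) + (-0.51) = -2.371 W/m²/K.
ΔT = −F/λ = −5.3/(-2.371) = 2.24 K.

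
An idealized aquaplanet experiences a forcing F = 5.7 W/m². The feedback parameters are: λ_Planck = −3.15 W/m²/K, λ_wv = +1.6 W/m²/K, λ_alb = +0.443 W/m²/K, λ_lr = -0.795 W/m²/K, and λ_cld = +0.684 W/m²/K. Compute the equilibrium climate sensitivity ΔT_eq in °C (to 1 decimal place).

4.7 °C

Net feedback parameter λ = (−3.15) + (+1.6) + (+0.443) + (-0.795) + (+0.684) = -1.218 W/m²/K.
ΔT = −F/λ = −5.7/(-1.218) = 4.7 °C.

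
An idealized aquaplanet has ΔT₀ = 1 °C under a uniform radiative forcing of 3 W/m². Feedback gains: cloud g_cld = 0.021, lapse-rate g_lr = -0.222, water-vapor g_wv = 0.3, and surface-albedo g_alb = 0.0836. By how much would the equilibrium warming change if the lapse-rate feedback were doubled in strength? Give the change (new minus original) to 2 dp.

Original: g = 0.1826, ΔT = 1/(1−0.1826) = 1.2234 °C.
With doubled lapse-rate: g' = -0.0394, ΔT' = 1/(1+0.0394) = 0.9621 °C.
Change = 0.9621 − 1.2234 = -0.26 °C.

-0.26 °C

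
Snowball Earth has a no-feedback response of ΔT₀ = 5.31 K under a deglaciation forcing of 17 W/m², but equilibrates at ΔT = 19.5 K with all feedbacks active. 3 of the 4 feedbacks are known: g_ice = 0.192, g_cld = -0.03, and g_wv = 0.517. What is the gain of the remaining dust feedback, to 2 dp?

0.05

Amplification A = ΔT/ΔT₀ = 19.5/5.31 = 3.672.
Total gain g = 1 − 1/A = 1 − 1/3.672 = 0.7277.
Known gains sum to 0.192 − 0.03 + 0.517 = 0.679.
g_dust = 0.7277 − 0.679 = 0.05.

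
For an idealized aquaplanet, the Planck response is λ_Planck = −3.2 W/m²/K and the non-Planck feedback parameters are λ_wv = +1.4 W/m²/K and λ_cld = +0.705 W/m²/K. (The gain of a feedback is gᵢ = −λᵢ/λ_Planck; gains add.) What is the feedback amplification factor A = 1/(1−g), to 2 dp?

2.92

Convert to gains: g_wv = 1.4/3.2 = 0.4375; g_cld = 0.705/3.2 = 0.2203.
Total gain g = 0.6578.
A = 1/(1 − 0.6578) = 2.92.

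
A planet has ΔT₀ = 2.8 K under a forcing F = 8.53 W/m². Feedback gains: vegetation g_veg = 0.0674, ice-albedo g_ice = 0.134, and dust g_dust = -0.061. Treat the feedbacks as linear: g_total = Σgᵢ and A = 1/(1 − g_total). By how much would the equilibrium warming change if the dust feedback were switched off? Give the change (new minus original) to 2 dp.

0.25 K

Original: g = 0.1404, ΔT = 2.8/(1−0.1404) = 3.2573 K.
Without dust: g' = 0.2014, ΔT' = 2.8/(1−0.2014) = 3.5061 K.
Change = 3.5061 − 3.2573 = 0.25 K.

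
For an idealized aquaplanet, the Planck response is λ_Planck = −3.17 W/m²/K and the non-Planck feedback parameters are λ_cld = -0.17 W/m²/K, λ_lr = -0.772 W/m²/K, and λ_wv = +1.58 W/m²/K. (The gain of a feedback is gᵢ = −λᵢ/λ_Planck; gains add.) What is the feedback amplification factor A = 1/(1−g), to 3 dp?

1.252

Convert to gains: g_cld = -0.17/3.17 = -0.05363; g_lr = -0.772/3.17 = -0.2435; g_wv = 1.58/3.17 = 0.4984.
Total gain g = 0.20127.
A = 1/(1 − 0.20127) = 1.252.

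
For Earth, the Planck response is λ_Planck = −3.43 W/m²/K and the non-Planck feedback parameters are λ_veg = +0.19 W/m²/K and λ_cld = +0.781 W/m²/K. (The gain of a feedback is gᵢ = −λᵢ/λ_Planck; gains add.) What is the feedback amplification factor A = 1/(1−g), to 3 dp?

1.395

Convert to gains: g_veg = 0.19/3.43 = 0.05539; g_cld = 0.781/3.43 = 0.2277.
Total gain g = 0.28309.
A = 1/(1 − 0.28309) = 1.395.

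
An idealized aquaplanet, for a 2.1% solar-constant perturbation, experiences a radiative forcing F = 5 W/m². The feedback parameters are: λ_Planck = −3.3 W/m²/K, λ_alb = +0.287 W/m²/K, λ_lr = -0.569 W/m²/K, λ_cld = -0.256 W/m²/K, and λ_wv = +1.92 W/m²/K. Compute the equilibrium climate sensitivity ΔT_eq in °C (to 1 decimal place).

2.6 °C

Net feedback parameter λ = (−3.3) + (+0.287) + (-0.569) + (-0.256) + (+1.92) = -1.918 W/m²/K.
ΔT = −F/λ = −5/(-1.918) = 2.6 °C.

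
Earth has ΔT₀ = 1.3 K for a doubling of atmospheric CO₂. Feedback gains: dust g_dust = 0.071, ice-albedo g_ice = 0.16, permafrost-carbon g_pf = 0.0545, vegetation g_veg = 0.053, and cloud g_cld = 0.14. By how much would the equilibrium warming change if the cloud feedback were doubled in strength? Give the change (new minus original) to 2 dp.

Original: g = 0.4785, ΔT = 1.3/(1−0.4785) = 2.4928 K.
With doubled cloud: g' = 0.6185, ΔT' = 1.3/(1−0.6185) = 3.4076 K.
Change = 3.4076 − 2.4928 = 0.91 K.

0.91 K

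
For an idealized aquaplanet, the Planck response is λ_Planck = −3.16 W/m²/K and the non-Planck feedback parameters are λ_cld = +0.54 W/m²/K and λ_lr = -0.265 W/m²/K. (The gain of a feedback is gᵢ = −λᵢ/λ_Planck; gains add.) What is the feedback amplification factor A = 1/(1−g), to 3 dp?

Convert to gains: g_cld = 0.54/3.16 = 0.1709; g_lr = -0.265/3.16 = -0.08386.
Total gain g = 0.08704.
A = 1/(1 − 0.08704) = 1.095.

1.095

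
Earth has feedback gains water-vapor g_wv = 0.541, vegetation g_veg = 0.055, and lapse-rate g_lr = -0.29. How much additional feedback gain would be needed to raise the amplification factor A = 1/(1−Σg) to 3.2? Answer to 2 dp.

0.38

Current total gain = 0.306.
Target gain for A = 3.2: g* = 1 − 1/3.2 = 0.6875.
Additional gain needed = 0.6875 − 0.306 = 0.38.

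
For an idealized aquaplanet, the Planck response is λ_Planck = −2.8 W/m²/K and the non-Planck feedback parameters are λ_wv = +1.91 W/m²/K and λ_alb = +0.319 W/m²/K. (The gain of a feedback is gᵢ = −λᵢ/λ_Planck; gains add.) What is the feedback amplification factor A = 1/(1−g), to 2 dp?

Convert to gains: g_wv = 1.91/2.8 = 0.6821; g_alb = 0.319/2.8 = 0.1139.
Total gain g = 0.796.
A = 1/(1 − 0.796) = 4.90.

4.90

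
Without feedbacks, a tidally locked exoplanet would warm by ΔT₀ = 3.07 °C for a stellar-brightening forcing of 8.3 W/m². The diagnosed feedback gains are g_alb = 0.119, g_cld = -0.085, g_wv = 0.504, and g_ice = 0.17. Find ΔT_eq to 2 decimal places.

10.51 °C

Total gain g = 0.119 − 0.085 + 0.504 + 0.17 = 0.708.
Amplification A = 1/(1 − 0.708) = 3.425.
ΔT = 3.07 × 3.425 = 10.51 °C.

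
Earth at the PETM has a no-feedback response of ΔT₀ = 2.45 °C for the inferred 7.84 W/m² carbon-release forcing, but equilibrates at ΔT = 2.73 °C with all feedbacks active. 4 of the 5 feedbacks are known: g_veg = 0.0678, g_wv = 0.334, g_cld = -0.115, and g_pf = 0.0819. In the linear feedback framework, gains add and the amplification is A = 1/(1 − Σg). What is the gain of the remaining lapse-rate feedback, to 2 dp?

-0.27

Amplification A = ΔT/ΔT₀ = 2.73/2.45 = 1.114.
Total gain g = 1 − 1/A = 1 − 1/1.114 = 0.1023.
Known gains sum to 0.0678 + 0.334 − 0.115 + 0.0819 = 0.3687.
g_lr = 0.1023 − 0.3687 = -0.27.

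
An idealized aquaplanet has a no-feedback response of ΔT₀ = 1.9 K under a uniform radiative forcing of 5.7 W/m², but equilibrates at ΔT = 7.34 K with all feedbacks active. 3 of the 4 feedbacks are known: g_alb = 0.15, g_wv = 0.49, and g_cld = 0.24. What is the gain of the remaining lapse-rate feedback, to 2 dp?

-0.14

Amplification A = ΔT/ΔT₀ = 7.34/1.9 = 3.863.
Total gain g = 1 − 1/A = 1 − 1/3.863 = 0.7411.
Known gains sum to 0.15 + 0.49 + 0.24 = 0.88.
g_lr = 0.7411 − 0.88 = -0.14.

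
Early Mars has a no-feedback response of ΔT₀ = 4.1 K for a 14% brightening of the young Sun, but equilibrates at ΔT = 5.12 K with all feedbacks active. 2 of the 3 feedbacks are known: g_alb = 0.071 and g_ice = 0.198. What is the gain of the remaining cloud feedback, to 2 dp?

-0.07

Amplification A = ΔT/ΔT₀ = 5.12/4.1 = 1.249.
Total gain g = 1 − 1/A = 1 − 1/1.249 = 0.1994.
Known gains sum to 0.071 + 0.198 = 0.269.
g_cld = 0.1994 − 0.269 = -0.07.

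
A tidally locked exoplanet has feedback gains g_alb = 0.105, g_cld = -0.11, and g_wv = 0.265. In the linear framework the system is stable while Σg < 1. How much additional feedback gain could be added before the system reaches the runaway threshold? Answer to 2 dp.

Current total gain = 0.105 − 0.11 + 0.265 = 0.26.
Margin to runaway = 1 − 0.26 = 0.74.

0.74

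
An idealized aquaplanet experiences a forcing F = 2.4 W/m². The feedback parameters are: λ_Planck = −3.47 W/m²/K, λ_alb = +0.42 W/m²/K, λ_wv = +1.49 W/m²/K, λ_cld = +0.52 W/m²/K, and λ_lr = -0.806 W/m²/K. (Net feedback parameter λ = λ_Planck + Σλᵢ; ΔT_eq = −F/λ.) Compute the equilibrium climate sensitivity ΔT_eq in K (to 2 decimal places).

Net feedback parameter λ = (−3.47) + (+0.42) + (+1.49) + (+0.52) + (-0.806) = -1.846 W/m²/K.
ΔT = −F/λ = −2.4/(-1.846) = 1.30 K.

1.30 K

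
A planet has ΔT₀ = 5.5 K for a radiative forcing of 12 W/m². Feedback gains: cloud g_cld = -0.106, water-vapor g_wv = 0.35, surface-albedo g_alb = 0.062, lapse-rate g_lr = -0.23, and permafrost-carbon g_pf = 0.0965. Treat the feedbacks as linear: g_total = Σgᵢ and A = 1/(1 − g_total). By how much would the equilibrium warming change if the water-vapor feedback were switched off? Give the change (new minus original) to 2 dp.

Original: g = 0.1725, ΔT = 5.5/(1−0.1725) = 6.6465 K.
Without water-vapor: g' = -0.1775, ΔT' = 5.5/(1+0.1775) = 4.6709 K.
Change = 4.6709 − 6.6465 = -1.98 K.

-1.98 K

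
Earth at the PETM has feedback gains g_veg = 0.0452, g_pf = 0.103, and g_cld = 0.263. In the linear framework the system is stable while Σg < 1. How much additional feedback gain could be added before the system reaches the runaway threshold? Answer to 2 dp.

Current total gain = 0.0452 + 0.103 + 0.263 = 0.4112.
Margin to runaway = 1 − 0.4112 = 0.59.

0.59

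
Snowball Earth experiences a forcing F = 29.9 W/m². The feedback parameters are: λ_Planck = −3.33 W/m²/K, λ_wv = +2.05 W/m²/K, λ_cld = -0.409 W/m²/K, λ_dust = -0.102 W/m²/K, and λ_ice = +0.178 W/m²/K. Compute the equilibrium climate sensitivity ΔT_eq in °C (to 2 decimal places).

18.54 °C

Net feedback parameter λ = (−3.33) + (+2.05) + (-0.409) + (-0.102) + (+0.178) = -1.613 W/m²/K.
ΔT = −F/λ = −29.9/(-1.613) = 18.54 °C.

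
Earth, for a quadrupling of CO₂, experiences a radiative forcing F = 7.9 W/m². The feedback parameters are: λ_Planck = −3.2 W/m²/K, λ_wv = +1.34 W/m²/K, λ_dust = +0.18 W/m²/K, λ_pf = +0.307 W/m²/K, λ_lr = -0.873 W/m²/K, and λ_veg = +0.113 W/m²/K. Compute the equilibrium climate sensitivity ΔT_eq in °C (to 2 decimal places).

Net feedback parameter λ = (−3.2) + (+1.34) + (+0.18) + (+0.307) + (-0.873) + (+0.113) = -2.133 W/m²/K.
ΔT = −F/λ = −7.9/(-2.133) = 3.70 °C.

3.70 °C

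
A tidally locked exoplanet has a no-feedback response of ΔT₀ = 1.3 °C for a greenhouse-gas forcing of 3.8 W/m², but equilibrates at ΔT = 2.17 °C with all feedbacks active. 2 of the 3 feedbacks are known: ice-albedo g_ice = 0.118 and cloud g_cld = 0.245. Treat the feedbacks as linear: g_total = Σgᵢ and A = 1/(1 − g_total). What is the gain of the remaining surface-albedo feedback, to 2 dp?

Amplification A = ΔT/ΔT₀ = 2.17/1.3 = 1.669.
Total gain g = 1 − 1/A = 1 − 1/1.669 = 0.4008.
Known gains sum to 0.118 + 0.245 = 0.363.
g_alb = 0.4008 − 0.363 = 0.04.

0.04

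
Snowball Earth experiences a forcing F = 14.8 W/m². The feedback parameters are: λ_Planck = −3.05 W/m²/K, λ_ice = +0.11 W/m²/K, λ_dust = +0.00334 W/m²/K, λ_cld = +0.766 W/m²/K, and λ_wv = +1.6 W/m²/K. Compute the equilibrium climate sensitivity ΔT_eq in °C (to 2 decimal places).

Net feedback parameter λ = (−3.05) + (+0.11) + (+0.00334) + (+0.766) + (+1.6) = -0.57066 W/m²/K.
ΔT = −F/λ = −14.8/(-0.57066) = 25.93 °C.

25.93 °C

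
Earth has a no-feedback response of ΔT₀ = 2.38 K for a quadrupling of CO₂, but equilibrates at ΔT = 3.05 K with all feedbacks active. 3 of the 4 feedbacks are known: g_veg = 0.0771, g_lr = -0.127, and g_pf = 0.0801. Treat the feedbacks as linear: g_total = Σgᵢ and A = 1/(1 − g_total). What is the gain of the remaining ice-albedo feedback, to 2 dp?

Amplification A = ΔT/ΔT₀ = 3.05/2.38 = 1.282.
Total gain g = 1 − 1/A = 1 − 1/1.282 = 0.22.
Known gains sum to 0.0771 − 0.127 + 0.0801 = 0.0302.
g_ice = 0.22 − 0.0302 = 0.19.

0.19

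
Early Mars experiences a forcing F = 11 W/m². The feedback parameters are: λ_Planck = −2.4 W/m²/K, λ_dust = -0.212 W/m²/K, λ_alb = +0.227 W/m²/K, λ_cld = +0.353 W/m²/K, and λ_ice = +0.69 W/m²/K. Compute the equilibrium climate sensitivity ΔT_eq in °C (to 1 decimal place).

Net feedback parameter λ = (−2.4) + (-0.212) + (+0.227) + (+0.353) + (+0.69) = -1.342 W/m²/K.
ΔT = −F/λ = −11/(-1.342) = 8.2 °C.

8.2 °C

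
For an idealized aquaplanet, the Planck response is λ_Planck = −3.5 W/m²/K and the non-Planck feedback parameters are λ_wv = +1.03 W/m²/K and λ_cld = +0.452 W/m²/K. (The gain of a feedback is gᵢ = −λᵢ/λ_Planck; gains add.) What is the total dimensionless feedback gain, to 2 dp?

0.42

Convert to gains: g_wv = 1.03/3.5 = 0.2943; g_cld = 0.452/3.5 = 0.1291.
Total gain g = 0.4234.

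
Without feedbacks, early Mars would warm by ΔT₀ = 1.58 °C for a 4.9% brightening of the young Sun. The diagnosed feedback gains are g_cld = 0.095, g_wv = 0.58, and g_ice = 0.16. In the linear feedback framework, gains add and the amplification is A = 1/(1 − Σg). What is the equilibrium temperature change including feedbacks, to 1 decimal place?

9.6 °C

Total gain g = 0.095 + 0.58 + 0.16 = 0.835.
Amplification A = 1/(1 − 0.835) = 6.061.
ΔT = 1.58 × 6.061 = 9.6 °C.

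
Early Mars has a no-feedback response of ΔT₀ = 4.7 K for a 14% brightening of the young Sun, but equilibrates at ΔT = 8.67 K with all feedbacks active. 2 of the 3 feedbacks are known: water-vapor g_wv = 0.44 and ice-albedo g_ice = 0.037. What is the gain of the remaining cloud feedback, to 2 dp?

-0.02

Amplification A = ΔT/ΔT₀ = 8.67/4.7 = 1.845.
Total gain g = 1 − 1/A = 1 − 1/1.845 = 0.458.
Known gains sum to 0.44 + 0.037 = 0.477.
g_cld = 0.458 − 0.477 = -0.02.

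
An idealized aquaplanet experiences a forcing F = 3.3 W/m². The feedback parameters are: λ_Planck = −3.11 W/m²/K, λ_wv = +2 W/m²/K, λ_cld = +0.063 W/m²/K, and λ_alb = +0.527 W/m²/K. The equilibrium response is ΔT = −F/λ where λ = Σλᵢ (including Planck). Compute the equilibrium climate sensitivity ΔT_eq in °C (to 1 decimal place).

6.3 °C

Net feedback parameter λ = (−3.11) + (+2) + (+0.063) + (+0.527) = -0.52 W/m²/K.
ΔT = −F/λ = −3.3/(-0.52) = 6.3 °C.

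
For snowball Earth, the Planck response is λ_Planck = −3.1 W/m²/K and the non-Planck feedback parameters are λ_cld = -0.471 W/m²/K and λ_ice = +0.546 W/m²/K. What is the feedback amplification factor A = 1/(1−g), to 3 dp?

Convert to gains: g_cld = -0.471/3.1 = -0.1519; g_ice = 0.546/3.1 = 0.1761.
Total gain g = 0.0242.
A = 1/(1 − 0.0242) = 1.025.

1.025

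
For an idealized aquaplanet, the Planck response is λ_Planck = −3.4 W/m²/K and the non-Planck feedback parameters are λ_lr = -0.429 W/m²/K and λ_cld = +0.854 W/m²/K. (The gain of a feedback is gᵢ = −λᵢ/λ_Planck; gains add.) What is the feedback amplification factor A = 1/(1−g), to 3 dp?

Convert to gains: g_lr = -0.429/3.4 = -0.1262; g_cld = 0.854/3.4 = 0.2512.
Total gain g = 0.125.
A = 1/(1 − 0.125) = 1.143.

1.143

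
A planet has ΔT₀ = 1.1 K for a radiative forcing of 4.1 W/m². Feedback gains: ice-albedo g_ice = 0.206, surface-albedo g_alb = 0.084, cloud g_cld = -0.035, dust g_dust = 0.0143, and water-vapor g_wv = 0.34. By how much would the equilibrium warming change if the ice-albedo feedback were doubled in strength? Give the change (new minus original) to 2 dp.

Original: g = 0.6093, ΔT = 1.1/(1−0.6093) = 2.8155 K.
With doubled ice-albedo: g' = 0.8153, ΔT' = 1.1/(1−0.8153) = 5.9556 K.
Change = 5.9556 − 2.8155 = 3.14 K.

3.14 K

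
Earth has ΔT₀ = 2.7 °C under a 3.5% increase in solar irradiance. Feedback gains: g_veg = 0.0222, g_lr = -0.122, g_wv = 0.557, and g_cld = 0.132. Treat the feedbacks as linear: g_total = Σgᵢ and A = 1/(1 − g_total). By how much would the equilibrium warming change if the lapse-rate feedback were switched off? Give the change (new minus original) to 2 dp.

2.78 °C

Original: g = 0.5892, ΔT = 2.7/(1−0.5892) = 6.5725 °C.
Without lapse-rate: g' = 0.7112, ΔT' = 2.7/(1−0.7112) = 9.3490 °C.
Change = 9.3490 − 6.5725 = 2.78 °C.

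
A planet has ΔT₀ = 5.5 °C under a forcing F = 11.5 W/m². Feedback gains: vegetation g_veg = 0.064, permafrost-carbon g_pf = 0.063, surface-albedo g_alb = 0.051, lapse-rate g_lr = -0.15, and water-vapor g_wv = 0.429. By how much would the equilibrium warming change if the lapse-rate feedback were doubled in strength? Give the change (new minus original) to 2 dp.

-2.19 °C

Original: g = 0.457, ΔT = 5.5/(1−0.457) = 10.1289 °C.
With doubled lapse-rate: g' = 0.307, ΔT' = 5.5/(1−0.307) = 7.9365 °C.
Change = 7.9365 − 10.1289 = -2.19 °C.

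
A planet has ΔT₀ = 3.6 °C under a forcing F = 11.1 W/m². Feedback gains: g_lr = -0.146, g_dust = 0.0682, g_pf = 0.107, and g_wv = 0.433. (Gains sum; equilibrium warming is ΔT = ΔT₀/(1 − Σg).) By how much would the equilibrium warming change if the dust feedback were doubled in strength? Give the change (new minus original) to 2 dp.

Original: g = 0.4622, ΔT = 3.6/(1−0.4622) = 6.6939 °C.
With doubled dust: g' = 0.5304, ΔT' = 3.6/(1−0.5304) = 7.6661 °C.
Change = 7.6661 − 6.6939 = 0.97 °C.

0.97 °C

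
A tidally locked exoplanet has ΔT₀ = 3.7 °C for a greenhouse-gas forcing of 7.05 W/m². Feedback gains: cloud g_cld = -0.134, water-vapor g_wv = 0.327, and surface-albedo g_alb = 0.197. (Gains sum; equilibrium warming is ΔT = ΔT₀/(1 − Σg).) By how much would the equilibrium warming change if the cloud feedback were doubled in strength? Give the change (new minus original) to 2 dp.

Original: g = 0.39, ΔT = 3.7/(1−0.39) = 6.0656 °C.
With doubled cloud: g' = 0.256, ΔT' = 3.7/(1−0.256) = 4.9731 °C.
Change = 4.9731 − 6.0656 = -1.09 °C.

-1.09 °C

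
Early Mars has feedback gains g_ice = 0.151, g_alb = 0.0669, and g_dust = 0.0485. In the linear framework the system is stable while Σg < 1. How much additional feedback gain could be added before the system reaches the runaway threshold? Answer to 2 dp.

0.73

Current total gain = 0.151 + 0.0669 + 0.0485 = 0.2664.
Margin to runaway = 1 − 0.2664 = 0.73.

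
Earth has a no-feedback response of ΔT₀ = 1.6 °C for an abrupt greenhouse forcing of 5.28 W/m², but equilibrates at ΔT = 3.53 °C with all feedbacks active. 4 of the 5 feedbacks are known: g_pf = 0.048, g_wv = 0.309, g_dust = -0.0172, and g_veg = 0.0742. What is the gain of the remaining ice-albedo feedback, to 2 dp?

Amplification A = ΔT/ΔT₀ = 3.53/1.6 = 2.206.
Total gain g = 1 − 1/A = 1 − 1/2.206 = 0.5467.
Known gains sum to 0.048 + 0.309 − 0.0172 + 0.0742 = 0.414.
g_ice = 0.5467 − 0.414 = 0.13.

0.13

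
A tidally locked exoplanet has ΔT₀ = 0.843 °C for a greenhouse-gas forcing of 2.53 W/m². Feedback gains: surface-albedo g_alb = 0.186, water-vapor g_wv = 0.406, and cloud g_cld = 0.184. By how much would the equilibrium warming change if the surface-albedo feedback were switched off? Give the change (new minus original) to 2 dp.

-1.71 °C

Original: g = 0.776, ΔT = 0.843/(1−0.776) = 3.7634 °C.
Without surface-albedo: g' = 0.59, ΔT' = 0.843/(1−0.59) = 2.0561 °C.
Change = 2.0561 − 3.7634 = -1.71 °C.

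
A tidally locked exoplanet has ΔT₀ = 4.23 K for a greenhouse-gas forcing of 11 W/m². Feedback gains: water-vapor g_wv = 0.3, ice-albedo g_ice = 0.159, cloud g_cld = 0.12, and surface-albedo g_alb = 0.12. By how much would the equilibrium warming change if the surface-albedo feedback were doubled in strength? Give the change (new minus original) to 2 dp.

Original: g = 0.699, ΔT = 4.23/(1−0.699) = 14.0532 K.
With doubled surface-albedo: g' = 0.819, ΔT' = 4.23/(1−0.819) = 23.3702 K.
Change = 23.3702 − 14.0532 = 9.32 K.

9.32 K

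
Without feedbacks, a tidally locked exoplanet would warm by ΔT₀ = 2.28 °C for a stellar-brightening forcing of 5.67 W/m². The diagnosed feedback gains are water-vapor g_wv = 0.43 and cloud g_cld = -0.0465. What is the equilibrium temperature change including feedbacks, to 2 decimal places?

3.70 °C

Total gain g = 0.43 − 0.0465 = 0.3835.
Amplification A = 1/(1 − 0.3835) = 1.622.
ΔT = 2.28 × 1.622 = 3.70 °C.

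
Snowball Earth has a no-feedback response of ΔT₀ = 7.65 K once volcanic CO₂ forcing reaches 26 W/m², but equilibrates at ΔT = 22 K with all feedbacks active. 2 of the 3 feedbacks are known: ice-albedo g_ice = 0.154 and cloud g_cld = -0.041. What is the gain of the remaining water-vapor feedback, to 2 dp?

Amplification A = ΔT/ΔT₀ = 22/7.65 = 2.876.
Total gain g = 1 − 1/A = 1 − 1/2.876 = 0.6523.
Known gains sum to 0.154 − 0.041 = 0.113.
g_wv = 0.6523 − 0.113 = 0.54.

0.54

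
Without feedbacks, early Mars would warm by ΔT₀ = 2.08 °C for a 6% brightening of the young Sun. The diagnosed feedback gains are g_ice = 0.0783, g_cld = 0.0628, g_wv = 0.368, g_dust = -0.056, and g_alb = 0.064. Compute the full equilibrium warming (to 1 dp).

Total gain g = 0.0783 + 0.0628 + 0.368 − 0.056 + 0.064 = 0.5171.
Amplification A = 1/(1 − 0.5171) = 2.071.
ΔT = 2.08 × 2.071 = 4.3 °C.

4.3 °C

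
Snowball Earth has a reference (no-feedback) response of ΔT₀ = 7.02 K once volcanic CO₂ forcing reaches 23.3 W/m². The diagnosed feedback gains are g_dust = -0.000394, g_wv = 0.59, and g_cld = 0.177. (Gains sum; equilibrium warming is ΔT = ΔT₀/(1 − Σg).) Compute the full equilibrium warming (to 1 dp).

Total gain g = -0.000394 + 0.59 + 0.177 = 0.766606.
Amplification A = 1/(1 − 0.766606) = 4.285.
ΔT = 7.02 × 4.285 = 30.1 K.

30.1 K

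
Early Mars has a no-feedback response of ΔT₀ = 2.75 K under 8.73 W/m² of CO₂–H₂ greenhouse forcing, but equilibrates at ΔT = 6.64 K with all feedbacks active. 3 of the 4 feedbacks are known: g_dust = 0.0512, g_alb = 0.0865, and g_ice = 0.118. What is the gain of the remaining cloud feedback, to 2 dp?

0.33

Amplification A = ΔT/ΔT₀ = 6.64/2.75 = 2.415.
Total gain g = 1 − 1/A = 1 − 1/2.415 = 0.5859.
Known gains sum to 0.0512 + 0.0865 + 0.118 = 0.2557.
g_cld = 0.5859 − 0.2557 = 0.33.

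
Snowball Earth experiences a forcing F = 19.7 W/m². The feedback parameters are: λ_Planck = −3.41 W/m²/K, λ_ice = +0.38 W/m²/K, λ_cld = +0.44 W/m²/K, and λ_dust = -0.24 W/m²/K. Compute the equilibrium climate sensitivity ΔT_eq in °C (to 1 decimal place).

7.0 °C

Net feedback parameter λ = (−3.41) + (+0.38) + (+0.44) + (-0.24) = -2.83 W/m²/K.
ΔT = −F/λ = −19.7/(-2.83) = 7.0 °C.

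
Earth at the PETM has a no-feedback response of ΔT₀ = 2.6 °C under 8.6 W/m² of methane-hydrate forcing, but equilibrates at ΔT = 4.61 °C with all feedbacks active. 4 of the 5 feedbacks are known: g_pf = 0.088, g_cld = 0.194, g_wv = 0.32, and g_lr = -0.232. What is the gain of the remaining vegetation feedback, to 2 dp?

0.07

Amplification A = ΔT/ΔT₀ = 4.61/2.6 = 1.773.
Total gain g = 1 − 1/A = 1 − 1/1.773 = 0.436.
Known gains sum to 0.088 + 0.194 + 0.32 − 0.232 = 0.37.
g_veg = 0.436 − 0.37 = 0.07.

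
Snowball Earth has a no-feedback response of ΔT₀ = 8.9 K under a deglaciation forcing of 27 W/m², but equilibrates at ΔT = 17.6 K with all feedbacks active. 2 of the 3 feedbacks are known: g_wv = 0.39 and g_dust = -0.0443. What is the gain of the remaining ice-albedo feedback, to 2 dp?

0.15

Amplification A = ΔT/ΔT₀ = 17.6/8.9 = 1.978.
Total gain g = 1 − 1/A = 1 − 1/1.978 = 0.4944.
Known gains sum to 0.39 − 0.0443 = 0.3457.
g_ice = 0.4944 − 0.3457 = 0.15.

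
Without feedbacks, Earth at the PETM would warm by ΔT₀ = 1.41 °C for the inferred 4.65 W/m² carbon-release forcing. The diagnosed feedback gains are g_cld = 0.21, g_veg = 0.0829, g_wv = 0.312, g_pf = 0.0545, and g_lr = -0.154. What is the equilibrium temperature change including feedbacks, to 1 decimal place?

2.9 °C

Total gain g = 0.21 + 0.0829 + 0.312 + 0.0545 − 0.154 = 0.5054.
Amplification A = 1/(1 − 0.5054) = 2.022.
ΔT = 1.41 × 2.022 = 2.9 °C.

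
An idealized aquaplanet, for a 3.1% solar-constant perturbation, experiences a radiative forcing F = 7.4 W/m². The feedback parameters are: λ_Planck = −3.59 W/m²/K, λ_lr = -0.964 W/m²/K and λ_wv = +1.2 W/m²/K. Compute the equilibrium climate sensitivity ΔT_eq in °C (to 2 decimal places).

2.21 °C

Net feedback parameter λ = (−3.59) + (-0.964) + (+1.2) = -3.354 W/m²/K.
ΔT = −F/λ = −7.4/(-3.354) = 2.21 °C.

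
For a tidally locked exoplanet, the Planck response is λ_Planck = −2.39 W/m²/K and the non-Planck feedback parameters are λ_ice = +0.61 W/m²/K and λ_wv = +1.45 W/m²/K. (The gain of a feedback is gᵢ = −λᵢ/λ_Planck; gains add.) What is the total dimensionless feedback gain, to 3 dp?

Convert to gains: g_ice = 0.61/2.39 = 0.2552; g_wv = 1.45/2.39 = 0.6067.
Total gain g = 0.8619.

0.862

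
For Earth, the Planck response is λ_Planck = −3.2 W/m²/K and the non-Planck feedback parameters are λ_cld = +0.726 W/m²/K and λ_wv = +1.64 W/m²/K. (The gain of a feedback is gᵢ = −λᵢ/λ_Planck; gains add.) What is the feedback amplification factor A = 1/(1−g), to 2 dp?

Convert to gains: g_cld = 0.726/3.2 = 0.2269; g_wv = 1.64/3.2 = 0.5125.
Total gain g = 0.7394.
A = 1/(1 − 0.7394) = 3.84.

3.84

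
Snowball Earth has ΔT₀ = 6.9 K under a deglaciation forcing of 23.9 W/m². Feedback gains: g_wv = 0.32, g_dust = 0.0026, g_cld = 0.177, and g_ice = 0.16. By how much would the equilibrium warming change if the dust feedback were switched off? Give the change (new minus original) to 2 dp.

Original: g = 0.6596, ΔT = 6.9/(1−0.6596) = 20.2703 K.
Without dust: g' = 0.657, ΔT' = 6.9/(1−0.657) = 20.1166 K.
Change = 20.1166 − 20.2703 = -0.15 K.

-0.15 K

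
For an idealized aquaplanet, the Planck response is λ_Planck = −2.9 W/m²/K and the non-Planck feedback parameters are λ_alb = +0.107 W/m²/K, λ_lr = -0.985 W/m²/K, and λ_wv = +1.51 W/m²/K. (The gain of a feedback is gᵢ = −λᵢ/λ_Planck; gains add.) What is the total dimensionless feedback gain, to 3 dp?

Convert to gains: g_alb = 0.107/2.9 = 0.0369; g_lr = -0.985/2.9 = -0.3397; g_wv = 1.51/2.9 = 0.5207.
Total gain g = 0.2179.

0.218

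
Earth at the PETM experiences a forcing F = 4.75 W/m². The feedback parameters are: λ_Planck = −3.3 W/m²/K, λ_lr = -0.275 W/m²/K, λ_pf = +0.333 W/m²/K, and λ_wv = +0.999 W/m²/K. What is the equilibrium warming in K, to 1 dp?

2.1 K

Net feedback parameter λ = (−3.3) + (-0.275) + (+0.333) + (+0.999) = -2.243 W/m²/K.
ΔT = −F/λ = −4.75/(-2.243) = 2.1 K.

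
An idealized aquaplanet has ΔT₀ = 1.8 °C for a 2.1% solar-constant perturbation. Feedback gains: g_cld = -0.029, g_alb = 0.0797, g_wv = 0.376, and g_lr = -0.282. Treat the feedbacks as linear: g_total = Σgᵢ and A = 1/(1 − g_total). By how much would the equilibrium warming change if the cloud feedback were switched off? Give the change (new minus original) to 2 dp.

Original: g = 0.1447, ΔT = 1.8/(1−0.1447) = 2.1045 °C.
Without cloud: g' = 0.1737, ΔT' = 1.8/(1−0.1737) = 2.1784 °C.
Change = 2.1784 − 2.1045 = 0.07 °C.

0.07 °C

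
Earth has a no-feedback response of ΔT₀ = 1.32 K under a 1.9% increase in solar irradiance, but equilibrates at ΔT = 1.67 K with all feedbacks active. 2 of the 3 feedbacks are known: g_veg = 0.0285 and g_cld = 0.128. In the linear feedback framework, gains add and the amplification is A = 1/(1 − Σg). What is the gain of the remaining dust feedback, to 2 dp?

Amplification A = ΔT/ΔT₀ = 1.67/1.32 = 1.265.
Total gain g = 1 − 1/A = 1 − 1/1.265 = 0.2095.
Known gains sum to 0.0285 + 0.128 = 0.1565.
g_dust = 0.2095 − 0.1565 = 0.05.

0.05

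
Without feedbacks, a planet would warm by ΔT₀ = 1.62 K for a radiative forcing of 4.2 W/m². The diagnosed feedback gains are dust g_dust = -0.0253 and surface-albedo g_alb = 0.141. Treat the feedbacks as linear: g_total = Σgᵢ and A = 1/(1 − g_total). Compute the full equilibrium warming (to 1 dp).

Total gain g = -0.0253 + 0.141 = 0.1157.
Amplification A = 1/(1 − 0.1157) = 1.131.
ΔT = 1.62 × 1.131 = 1.8 K.

1.8 K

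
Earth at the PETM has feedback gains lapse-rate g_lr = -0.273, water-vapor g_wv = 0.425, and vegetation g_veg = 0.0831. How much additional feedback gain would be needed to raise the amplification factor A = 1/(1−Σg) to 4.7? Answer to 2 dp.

0.55

Current total gain = 0.2351.
Target gain for A = 4.7: g* = 1 − 1/4.7 = 0.7872.
Additional gain needed = 0.7872 − 0.2351 = 0.55.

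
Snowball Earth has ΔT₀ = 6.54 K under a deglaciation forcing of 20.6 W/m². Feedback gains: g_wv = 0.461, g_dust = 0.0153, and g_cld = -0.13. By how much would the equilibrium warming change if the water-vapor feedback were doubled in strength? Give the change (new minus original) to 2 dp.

23.93 K

Original: g = 0.3463, ΔT = 6.54/(1−0.3463) = 10.0046 K.
With doubled water-vapor: g' = 0.8073, ΔT' = 6.54/(1−0.8073) = 33.9388 K.
Change = 33.9388 − 10.0046 = 23.93 K.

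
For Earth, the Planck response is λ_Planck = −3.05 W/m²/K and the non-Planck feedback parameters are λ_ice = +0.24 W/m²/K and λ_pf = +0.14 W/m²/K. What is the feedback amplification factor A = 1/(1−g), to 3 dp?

1.142

Convert to gains: g_ice = 0.24/3.05 = 0.07869; g_pf = 0.14/3.05 = 0.0459.
Total gain g = 0.12459.
A = 1/(1 − 0.12459) = 1.142.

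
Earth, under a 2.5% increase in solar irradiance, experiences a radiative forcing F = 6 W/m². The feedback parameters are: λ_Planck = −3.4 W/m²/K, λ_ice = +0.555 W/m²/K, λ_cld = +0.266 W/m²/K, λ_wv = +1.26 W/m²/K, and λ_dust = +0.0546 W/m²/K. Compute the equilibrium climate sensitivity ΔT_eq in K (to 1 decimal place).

Net feedback parameter λ = (−3.4) + (+0.555) + (+0.266) + (+1.26) + (+0.0546) = -1.2644 W/m²/K.
ΔT = −F/λ = −6/(-1.2644) = 4.7 K.

4.7 K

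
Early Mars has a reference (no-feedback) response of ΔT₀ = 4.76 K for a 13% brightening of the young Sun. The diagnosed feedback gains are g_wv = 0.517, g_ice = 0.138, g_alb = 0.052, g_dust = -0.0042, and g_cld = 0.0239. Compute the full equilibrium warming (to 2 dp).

17.42 K

Total gain g = 0.517 + 0.138 + 0.052 − 0.0042 + 0.0239 = 0.7267.
Amplification A = 1/(1 − 0.7267) = 3.659.
ΔT = 4.76 × 3.659 = 17.42 K.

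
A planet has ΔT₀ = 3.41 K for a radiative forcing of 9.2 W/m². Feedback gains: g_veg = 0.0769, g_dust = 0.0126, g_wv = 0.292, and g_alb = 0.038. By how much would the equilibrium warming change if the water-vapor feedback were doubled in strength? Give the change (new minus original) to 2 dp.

Original: g = 0.4195, ΔT = 3.41/(1−0.4195) = 5.8742 K.
With doubled water-vapor: g' = 0.7115, ΔT' = 3.41/(1−0.7115) = 11.8198 K.
Change = 11.8198 − 5.8742 = 5.95 K.

5.95 K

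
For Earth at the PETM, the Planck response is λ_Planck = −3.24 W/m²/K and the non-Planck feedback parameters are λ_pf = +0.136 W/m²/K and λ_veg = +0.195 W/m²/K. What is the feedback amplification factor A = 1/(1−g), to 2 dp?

Convert to gains: g_pf = 0.136/3.24 = 0.04198; g_veg = 0.195/3.24 = 0.06019.
Total gain g = 0.10217.
A = 1/(1 − 0.10217) = 1.11.

1.11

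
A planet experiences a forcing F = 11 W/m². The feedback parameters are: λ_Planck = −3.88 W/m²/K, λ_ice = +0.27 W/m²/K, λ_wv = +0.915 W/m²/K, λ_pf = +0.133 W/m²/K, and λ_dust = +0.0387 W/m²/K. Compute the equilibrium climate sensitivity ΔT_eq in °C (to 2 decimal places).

Net feedback parameter λ = (−3.88) + (+0.27) + (+0.915) + (+0.133) + (+0.0387) = -2.5233 W/m²/K.
ΔT = −F/λ = −11/(-2.5233) = 4.36 °C.

4.36 °C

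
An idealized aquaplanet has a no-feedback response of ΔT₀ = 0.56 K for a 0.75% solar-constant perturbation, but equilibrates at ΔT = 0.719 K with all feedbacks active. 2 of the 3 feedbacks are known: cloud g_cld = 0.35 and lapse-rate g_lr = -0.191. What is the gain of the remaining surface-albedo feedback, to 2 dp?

Amplification A = ΔT/ΔT₀ = 0.719/0.56 = 1.284.
Total gain g = 1 − 1/A = 1 − 1/1.284 = 0.2212.
Known gains sum to 0.35 − 0.191 = 0.159.
g_alb = 0.2212 − 0.159 = 0.06.

0.06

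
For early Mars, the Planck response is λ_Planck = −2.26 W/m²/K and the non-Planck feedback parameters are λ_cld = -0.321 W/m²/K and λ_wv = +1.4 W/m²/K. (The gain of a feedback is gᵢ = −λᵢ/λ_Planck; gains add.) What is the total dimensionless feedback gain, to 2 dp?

0.48

Convert to gains: g_cld = -0.321/2.26 = -0.142; g_wv = 1.4/2.26 = 0.6195.
Total gain g = 0.4775.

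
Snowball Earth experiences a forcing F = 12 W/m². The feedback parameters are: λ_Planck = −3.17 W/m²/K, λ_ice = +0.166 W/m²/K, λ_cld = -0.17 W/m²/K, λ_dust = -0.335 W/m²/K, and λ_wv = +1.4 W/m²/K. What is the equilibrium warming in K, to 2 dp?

Net feedback parameter λ = (−3.17) + (+0.166) + (-0.17) + (-0.335) + (+1.4) = -2.109 W/m²/K.
ΔT = −F/λ = −12/(-2.109) = 5.69 K.

5.69 K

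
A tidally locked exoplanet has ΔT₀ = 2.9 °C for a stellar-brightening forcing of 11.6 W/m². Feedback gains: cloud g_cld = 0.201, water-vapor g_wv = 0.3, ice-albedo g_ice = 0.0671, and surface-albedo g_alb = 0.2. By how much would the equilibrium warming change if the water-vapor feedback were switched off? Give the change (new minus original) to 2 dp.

-7.05 °C

Original: g = 0.7681, ΔT = 2.9/(1−0.7681) = 12.5054 °C.
Without water-vapor: g' = 0.4681, ΔT' = 2.9/(1−0.4681) = 5.4522 °C.
Change = 5.4522 − 12.5054 = -7.05 °C.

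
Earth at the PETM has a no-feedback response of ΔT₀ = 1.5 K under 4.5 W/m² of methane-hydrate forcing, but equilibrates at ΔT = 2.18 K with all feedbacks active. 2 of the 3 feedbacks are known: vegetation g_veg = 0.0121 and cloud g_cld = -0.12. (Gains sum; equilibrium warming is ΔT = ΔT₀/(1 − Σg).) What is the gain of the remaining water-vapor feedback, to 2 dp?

Amplification A = ΔT/ΔT₀ = 2.18/1.5 = 1.453.
Total gain g = 1 − 1/A = 1 − 1/1.453 = 0.3118.
Known gains sum to 0.0121 − 0.12 = -0.1079.
g_wv = 0.3118 + 0.1079 = 0.42.

0.42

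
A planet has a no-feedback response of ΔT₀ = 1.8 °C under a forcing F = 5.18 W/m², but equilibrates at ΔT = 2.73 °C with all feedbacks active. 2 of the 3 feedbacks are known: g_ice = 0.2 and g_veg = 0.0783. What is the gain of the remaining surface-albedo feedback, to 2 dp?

0.06

Amplification A = ΔT/ΔT₀ = 2.73/1.8 = 1.517.
Total gain g = 1 − 1/A = 1 − 1/1.517 = 0.3408.
Known gains sum to 0.2 + 0.0783 = 0.2783.
g_alb = 0.3408 − 0.2783 = 0.06.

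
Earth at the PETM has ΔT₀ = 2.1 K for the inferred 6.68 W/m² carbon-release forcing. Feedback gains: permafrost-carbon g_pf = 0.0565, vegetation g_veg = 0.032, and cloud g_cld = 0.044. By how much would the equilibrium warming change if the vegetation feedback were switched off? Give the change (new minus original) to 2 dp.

Original: g = 0.1325, ΔT = 2.1/(1−0.1325) = 2.4207 K.
Without vegetation: g' = 0.1005, ΔT' = 2.1/(1−0.1005) = 2.3346 K.
Change = 2.3346 − 2.4207 = -0.09 K.

-0.09 K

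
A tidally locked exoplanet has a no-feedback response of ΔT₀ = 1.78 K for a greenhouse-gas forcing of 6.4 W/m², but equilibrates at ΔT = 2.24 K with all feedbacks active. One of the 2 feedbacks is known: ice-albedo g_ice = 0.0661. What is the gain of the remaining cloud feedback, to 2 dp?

Amplification A = ΔT/ΔT₀ = 2.24/1.78 = 1.258.
Total gain g = 1 − 1/A = 1 − 1/1.258 = 0.2051.
The known gain is 0.0661.
g_cld = 0.2051 − 0.0661 = 0.14.

0.14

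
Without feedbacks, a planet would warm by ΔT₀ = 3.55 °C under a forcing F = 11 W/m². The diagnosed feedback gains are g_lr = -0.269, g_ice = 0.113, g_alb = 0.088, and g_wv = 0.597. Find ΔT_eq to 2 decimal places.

Total gain g = -0.269 + 0.113 + 0.088 + 0.597 = 0.529.
Amplification A = 1/(1 − 0.529) = 2.123.
ΔT = 3.55 × 2.123 = 7.54 °C.

7.54 °C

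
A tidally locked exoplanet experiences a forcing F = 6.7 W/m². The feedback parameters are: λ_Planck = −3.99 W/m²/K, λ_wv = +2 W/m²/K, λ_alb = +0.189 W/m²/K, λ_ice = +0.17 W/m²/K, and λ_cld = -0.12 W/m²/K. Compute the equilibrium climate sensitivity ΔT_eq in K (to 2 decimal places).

Net feedback parameter λ = (−3.99) + (+2) + (+0.189) + (+0.17) + (-0.12) = -1.751 W/m²/K.
ΔT = −F/λ = −6.7/(-1.751) = 3.83 K.

3.83 K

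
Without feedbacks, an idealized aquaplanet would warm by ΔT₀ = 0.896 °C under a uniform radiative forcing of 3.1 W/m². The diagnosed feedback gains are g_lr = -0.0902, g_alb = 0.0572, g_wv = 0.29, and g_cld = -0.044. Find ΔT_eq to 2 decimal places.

Total gain g = -0.0902 + 0.0572 + 0.29 − 0.044 = 0.213.
Amplification A = 1/(1 − 0.213) = 1.271.
ΔT = 0.896 × 1.271 = 1.14 °C.

1.14 °C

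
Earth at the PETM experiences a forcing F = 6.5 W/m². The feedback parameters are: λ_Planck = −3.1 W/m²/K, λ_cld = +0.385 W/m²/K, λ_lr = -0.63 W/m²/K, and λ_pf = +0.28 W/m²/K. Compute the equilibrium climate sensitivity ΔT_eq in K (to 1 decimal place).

2.1 K

Net feedback parameter λ = (−3.1) + (+0.385) + (-0.63) + (+0.28) = -3.065 W/m²/K.
ΔT = −F/λ = −6.5/(-3.065) = 2.1 K.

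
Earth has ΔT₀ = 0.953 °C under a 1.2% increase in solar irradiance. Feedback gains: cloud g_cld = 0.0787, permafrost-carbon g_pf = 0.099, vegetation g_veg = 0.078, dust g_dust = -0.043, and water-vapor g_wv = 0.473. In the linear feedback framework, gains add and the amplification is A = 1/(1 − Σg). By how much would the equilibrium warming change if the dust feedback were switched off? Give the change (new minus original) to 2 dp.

0.48 °C

Original: g = 0.6857, ΔT = 0.953/(1−0.6857) = 3.0321 °C.
Without dust: g' = 0.7287, ΔT' = 0.953/(1−0.7287) = 3.5127 °C.
Change = 3.5127 − 3.0321 = 0.48 °C.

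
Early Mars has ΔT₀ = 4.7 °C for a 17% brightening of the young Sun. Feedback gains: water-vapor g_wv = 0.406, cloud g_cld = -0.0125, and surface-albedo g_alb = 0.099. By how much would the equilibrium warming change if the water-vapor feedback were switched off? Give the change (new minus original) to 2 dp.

-4.12 °C

Original: g = 0.4925, ΔT = 4.7/(1−0.4925) = 9.2611 °C.
Without water-vapor: g' = 0.0865, ΔT' = 4.7/(1−0.0865) = 5.1450 °C.
Change = 5.1450 − 9.2611 = -4.12 °C.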